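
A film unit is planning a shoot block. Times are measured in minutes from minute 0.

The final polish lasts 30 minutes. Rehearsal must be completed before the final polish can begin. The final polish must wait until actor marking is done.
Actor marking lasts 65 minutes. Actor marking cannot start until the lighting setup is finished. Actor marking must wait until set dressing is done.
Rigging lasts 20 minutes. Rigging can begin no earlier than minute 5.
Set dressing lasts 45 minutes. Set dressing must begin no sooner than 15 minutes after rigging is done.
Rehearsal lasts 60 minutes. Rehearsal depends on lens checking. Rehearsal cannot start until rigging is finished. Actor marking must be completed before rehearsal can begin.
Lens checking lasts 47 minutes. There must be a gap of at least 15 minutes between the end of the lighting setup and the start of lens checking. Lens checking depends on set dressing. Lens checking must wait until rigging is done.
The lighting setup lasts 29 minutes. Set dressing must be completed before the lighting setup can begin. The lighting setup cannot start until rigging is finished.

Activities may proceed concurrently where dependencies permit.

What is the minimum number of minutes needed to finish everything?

269

Rigging cannot begin until its own release at minute 5. It runs from minute 5 to 5 + 20 = minute 25.
Set dressing waits on rigging (finishes minute 25, plus 15-minute gap → minute 40), so it starts at minute 40 and finishes at 40 + 45 = minute 85.
For the lighting setup: set dressing (finishes minute 85); rigging (finishes minute 25). Taking the maximum gives a start of minute 85, and it finishes at 85 + 29 = minute 114.
Actor marking cannot start until the lighting setup (finishes minute 114); set dressing (finishes minute 85). The controlling bound is minute 114, so actor marking finishes at 114 + 65 = minute 179.
Lens checking has to wait for the lighting setup (finishes minute 114, plus 15-minute gap → minute 129); set dressing (finishes minute 85); rigging (finishes minute 25). The latest of these is minute 129, so lens checking runs minute 129 to 129 + 47 = minute 176.
Rehearsal cannot start until lens checking (finishes minute 176); rigging (finishes minute 25); actor marking (finishes minute 179). The controlling bound is minute 179, so rehearsal finishes at 179 + 60 = minute 239.
The final polish cannot start until rehearsal (finishes minute 239); actor marking (finishes minute 179). The controlling bound is minute 239, so the final polish finishes at 239 + 30 = minute 269.
All tasks are finished once the last one completes. Finish times: Rigging at 25, Set dressing at 85, The lighting setup at 114, Lens checking at 176, Actor marking at 179, Rehearsal at 239, The final polish at 269. The latest is minute 269.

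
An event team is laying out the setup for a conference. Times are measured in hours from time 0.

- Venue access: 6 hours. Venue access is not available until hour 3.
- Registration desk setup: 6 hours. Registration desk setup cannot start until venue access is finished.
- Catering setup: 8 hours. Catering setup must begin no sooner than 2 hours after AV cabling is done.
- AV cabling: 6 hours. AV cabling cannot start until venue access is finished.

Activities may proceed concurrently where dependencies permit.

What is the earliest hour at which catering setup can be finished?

25

Venue access waits on its own release at hour 3, so it starts at hour 3 and finishes at 3 + 6 = hour 9.
AV cabling waits on venue access (finishes hour 9), so it starts at hour 9 and finishes at 9 + 6 = hour 15.
After AV cabling (finishes hour 15, plus 2-hour gap → hour 17), catering setup can start at hour 17 and finishes at hour 25.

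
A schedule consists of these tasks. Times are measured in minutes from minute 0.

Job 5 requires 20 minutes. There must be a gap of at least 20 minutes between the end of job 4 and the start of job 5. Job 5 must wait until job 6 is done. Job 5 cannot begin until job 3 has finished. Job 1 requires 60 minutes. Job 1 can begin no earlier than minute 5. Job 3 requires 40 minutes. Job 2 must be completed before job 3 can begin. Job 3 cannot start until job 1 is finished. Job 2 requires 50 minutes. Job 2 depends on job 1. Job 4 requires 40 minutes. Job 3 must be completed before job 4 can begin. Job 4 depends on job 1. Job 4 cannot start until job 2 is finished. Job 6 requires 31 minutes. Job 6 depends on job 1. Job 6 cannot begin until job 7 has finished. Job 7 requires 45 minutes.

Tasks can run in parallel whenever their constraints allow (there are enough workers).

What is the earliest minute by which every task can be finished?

235

Job 7 can start immediately at minute 0; it finishes at minute 45.
Job 1 cannot begin until its own release at minute 5. It runs from minute 5 to 5 + 60 = minute 65.
Job 6 needs all of job 1 (finishes minute 65); job 7 (finishes minute 45). That puts its earliest start at minute 65; it finishes at 65 + 31 = minute 96.
Job 2 cannot begin until job 1 (finishes minute 65). It runs from minute 65 to 65 + 50 = minute 115.
For job 3: job 2 (finishes minute 115); job 1 (finishes minute 65). Taking the maximum gives a start of minute 115, and it finishes at 115 + 40 = minute 155.
Job 4 needs all of job 3 (finishes minute 155); job 1 (finishes minute 65); job 2 (finishes minute 115). That puts its earliest start at minute 155; it finishes at 155 + 40 = minute 195.
For job 5: job 4 (finishes minute 195, plus 20-minute gap → minute 215); job 6 (finishes minute 96); job 3 (finishes minute 155). Taking the maximum gives a start of minute 215, and it finishes at 215 + 20 = minute 235.
All tasks are finished once the last one completes. Finish times: Job 1 at 65, Job 2 at 115, Job 3 at 155, Job 4 at 195, Job 5 at 235, Job 6 at 96, Job 7 at 45. The latest is minute 235.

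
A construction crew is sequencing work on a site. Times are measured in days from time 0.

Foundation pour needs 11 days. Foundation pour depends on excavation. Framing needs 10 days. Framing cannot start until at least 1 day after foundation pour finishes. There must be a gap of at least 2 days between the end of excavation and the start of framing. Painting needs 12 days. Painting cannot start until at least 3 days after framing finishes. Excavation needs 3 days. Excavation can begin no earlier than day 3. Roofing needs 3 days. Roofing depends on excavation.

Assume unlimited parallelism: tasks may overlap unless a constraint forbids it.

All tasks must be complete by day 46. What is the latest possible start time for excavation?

Painting must finish by day 46; it takes 12 days, so it must start by 46 − 12 = day 34.
Framing must finish before painting (must start by day 34, minus 3-day gap → day 31). With a 10-day duration, framing must start by 31 − 10 = day 21.
Foundation pour must finish before framing (must start by day 21, minus 1-day gap → day 20). With an 11-day duration, foundation pour must start by 20 − 11 = day 9.
To finish by day 46, roofing (duration 3) must start no later than day 43.
Excavation feeds foundation pour (must start by day 9); framing (must start by day 21, minus 2-day gap → day 19); roofing (must start by day 43). Taking the minimum, excavation must finish by day 9 and start by 9 − 3 = day 6.

6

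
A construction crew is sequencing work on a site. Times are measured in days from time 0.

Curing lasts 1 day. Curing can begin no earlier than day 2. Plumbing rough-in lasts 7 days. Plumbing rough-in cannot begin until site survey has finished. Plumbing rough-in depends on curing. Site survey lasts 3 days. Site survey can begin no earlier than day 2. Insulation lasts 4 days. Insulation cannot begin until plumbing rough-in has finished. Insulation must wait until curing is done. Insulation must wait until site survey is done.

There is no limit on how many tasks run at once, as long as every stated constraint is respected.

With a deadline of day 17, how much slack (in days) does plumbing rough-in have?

Curing cannot begin until its own release at day 2. It runs from day 2 to 2 + 1 = day 3.
Site survey waits on its own release at day 2, so it starts at day 2 and finishes at 2 + 3 = day 5.
Plumbing rough-in needs all of site survey (finishes day 5); curing (finishes day 3). That puts its earliest start at day 5; it finishes at 5 + 7 = day 12.

Working backward from the deadline:
Insulation has no dependents, so it just needs to finish by day 17. Starting by 17 − 4 = day 13 achieves that.
Plumbing rough-in must finish before insulation (must start by day 13). With a 7-day duration, plumbing rough-in must start by 13 − 7 = day 6.
So plumbing rough-in can start as early as day 5 and as late as day 6, giving 6 − 5 = 1 day of slack.

1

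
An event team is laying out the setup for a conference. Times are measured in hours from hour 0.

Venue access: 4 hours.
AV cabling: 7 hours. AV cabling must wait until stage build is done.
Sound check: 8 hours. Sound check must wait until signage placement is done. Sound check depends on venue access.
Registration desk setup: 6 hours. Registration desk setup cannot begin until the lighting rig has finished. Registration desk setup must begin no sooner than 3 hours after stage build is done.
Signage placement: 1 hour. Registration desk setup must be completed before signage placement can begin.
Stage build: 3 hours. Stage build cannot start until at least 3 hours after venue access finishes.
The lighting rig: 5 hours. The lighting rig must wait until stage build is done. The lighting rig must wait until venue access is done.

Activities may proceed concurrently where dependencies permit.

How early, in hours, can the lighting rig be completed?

15

Venue access can start immediately at hour 0; it finishes at hour 4.
Stage build cannot begin until venue access (finishes hour 4, plus 3-hour gap → hour 7). It runs from hour 7 to 7 + 3 = hour 10.
For the lighting rig: stage build (finishes hour 10); venue access (finishes hour 4). Taking the maximum gives a start of hour 10, and it finishes at 10 + 5 = hour 15.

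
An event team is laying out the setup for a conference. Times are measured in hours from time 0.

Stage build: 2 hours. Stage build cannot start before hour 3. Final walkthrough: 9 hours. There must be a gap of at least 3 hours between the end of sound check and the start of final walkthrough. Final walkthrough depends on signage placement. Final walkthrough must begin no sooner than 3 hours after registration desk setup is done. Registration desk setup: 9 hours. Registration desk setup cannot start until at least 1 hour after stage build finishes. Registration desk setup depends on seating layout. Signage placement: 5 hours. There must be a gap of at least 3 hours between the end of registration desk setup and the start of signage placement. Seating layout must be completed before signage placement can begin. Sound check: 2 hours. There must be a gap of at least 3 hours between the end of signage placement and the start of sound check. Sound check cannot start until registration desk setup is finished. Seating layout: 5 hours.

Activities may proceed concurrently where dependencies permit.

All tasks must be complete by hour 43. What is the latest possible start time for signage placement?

21

Final walkthrough has no dependents, so it just needs to finish by hour 43. Starting by 43 − 9 = hour 34 achieves that.
Since final walkthrough (must start by hour 34, minus 3-hour gap → hour 31) depends on it, sound check must finish by hour 31. Backing off its 2-hour duration gives a latest start of hour 29.
Signage placement must finish in time for sound check (must start by hour 29, minus 3-hour gap → hour 26); final walkthrough (must start by hour 34). The tightest is hour 26, so signage placement must start by 26 − 5 = hour 21.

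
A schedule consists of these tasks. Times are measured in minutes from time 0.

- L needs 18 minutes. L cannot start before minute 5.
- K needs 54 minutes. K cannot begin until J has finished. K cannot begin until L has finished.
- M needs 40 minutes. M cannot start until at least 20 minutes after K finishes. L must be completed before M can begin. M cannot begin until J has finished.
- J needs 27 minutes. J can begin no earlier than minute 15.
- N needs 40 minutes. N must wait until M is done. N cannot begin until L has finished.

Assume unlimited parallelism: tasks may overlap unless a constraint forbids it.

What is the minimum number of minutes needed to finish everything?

L waits on its own release at minute 5, so it starts at minute 5 and finishes at 5 + 18 = minute 23.
J cannot begin until its own release at minute 15. It runs from minute 15 to 15 + 27 = minute 42.
K cannot start until J (finishes minute 42); L (finishes minute 23). The controlling bound is minute 42, so K finishes at 42 + 54 = minute 96.
For M: K (finishes minute 96, plus 20-minute gap → minute 116); L (finishes minute 23); J (finishes minute 42). Taking the maximum gives a start of minute 116, and it finishes at 116 + 40 = minute 156.
N has to wait for M (finishes minute 156); L (finishes minute 23). The latest of these is minute 156, so N runs minute 156 to 156 + 40 = minute 196.
All tasks are finished once the last one completes. Finish times: J at 42, K at 96, L at 23, M at 156, N at 196. The latest is minute 196.

196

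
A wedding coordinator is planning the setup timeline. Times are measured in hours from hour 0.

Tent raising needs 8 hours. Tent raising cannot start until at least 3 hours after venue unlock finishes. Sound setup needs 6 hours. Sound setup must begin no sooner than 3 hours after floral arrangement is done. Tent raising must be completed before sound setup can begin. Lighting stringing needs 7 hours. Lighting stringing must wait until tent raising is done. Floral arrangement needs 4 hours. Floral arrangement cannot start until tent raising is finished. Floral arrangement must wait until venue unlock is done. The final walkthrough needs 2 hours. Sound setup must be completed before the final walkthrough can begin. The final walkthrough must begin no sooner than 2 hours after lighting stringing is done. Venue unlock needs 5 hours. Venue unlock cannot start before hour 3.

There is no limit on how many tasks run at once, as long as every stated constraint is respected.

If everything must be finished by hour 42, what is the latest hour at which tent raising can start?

19

Nothing follows the final walkthrough; the deadline of hour 42 is its only limit. It must start by 42 − 2 = hour 40.
Sound setup feeds into the final walkthrough (must start by hour 40); so sound setup must finish by hour 40 and therefore start by hour 34.
Since sound setup (must start by hour 34, minus 3-hour gap → hour 31) depends on it, floral arrangement must finish by hour 31. Backing off its 4-hour duration gives a latest start of hour 27.
Lighting stringing has to be done before the final walkthrough (must start by hour 40, minus 2-hour gap → hour 38). That means finishing by hour 38, i.e. starting by 38 − 7 = hour 31.
Tent raising must finish in time for floral arrangement (must start by hour 27); lighting stringing (must start by hour 31); sound setup (must start by hour 34). The tightest is hour 27, so tent raising must start by 27 − 8 = hour 19.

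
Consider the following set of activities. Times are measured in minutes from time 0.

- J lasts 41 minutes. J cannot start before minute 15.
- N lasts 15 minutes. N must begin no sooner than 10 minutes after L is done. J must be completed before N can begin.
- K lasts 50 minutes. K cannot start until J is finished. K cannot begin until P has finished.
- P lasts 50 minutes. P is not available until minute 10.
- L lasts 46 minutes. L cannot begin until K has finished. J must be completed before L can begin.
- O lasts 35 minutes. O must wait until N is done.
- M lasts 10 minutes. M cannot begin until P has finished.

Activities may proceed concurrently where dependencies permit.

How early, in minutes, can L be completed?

156

After its own release at minute 10, P can start at minute 10 and finishes at minute 60.
J waits on its own release at minute 15, so it starts at minute 15 and finishes at 15 + 41 = minute 56.
For K: J (finishes minute 56); P (finishes minute 60). Taking the maximum gives a start of minute 60, and it finishes at 60 + 50 = minute 110.
L has to wait for K (finishes minute 110); J (finishes minute 56). The latest of these is minute 110, so L runs minute 110 to 110 + 46 = minute 156.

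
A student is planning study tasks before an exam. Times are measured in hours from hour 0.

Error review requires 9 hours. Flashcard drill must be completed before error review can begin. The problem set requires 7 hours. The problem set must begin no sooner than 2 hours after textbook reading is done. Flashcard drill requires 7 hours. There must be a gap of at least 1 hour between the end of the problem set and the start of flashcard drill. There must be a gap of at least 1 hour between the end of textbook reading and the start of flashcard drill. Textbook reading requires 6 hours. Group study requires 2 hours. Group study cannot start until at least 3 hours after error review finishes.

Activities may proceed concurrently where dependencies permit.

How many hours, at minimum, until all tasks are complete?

Textbook reading can start immediately at hour 0; it finishes at hour 6.
The problem set cannot begin until textbook reading (finishes hour 6, plus 2-hour gap → hour 8). It runs from hour 8 to 8 + 7 = hour 15.
Flashcard drill cannot start until the problem set (finishes hour 15, plus 1-hour gap → hour 16); textbook reading (finishes hour 6, plus 1-hour gap → hour 7). The controlling bound is hour 16, so flashcard drill finishes at 16 + 7 = hour 23.
Error review cannot begin until flashcard drill (finishes hour 23). It runs from hour 23 to 23 + 9 = hour 32.
Group study waits on error review (finishes hour 32, plus 3-hour gap → hour 35), so it starts at hour 35 and finishes at 35 + 2 = hour 37.
All tasks are finished once the last one completes. Finish times: Textbook reading at 6, The problem set at 15, Flashcard drill at 23, Error review at 32, Group study at 37. The latest is hour 37.

37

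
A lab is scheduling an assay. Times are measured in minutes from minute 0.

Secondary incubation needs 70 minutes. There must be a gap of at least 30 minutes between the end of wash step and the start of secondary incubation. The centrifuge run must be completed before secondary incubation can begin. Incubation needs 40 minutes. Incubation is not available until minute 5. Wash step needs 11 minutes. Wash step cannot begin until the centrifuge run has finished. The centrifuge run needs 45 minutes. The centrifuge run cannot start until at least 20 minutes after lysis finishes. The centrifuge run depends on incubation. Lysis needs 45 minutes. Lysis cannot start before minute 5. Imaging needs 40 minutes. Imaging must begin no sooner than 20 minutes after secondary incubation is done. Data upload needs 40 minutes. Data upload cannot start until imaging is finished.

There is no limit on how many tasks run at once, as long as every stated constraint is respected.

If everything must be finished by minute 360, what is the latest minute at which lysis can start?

39

Data upload must finish by minute 360; it takes 40 minutes, so it must start by 360 − 40 = minute 320.
Since data upload (must start by minute 320) depends on it, imaging must finish by minute 320. Backing off its 40-minute duration gives a latest start of minute 280.
Secondary incubation feeds into imaging (must start by minute 280, minus 20-minute gap → minute 260); so secondary incubation must finish by minute 260 and therefore start by minute 190.
Wash step has to be done before secondary incubation (must start by minute 190, minus 30-minute gap → minute 160). That means finishing by minute 160, i.e. starting by 160 − 11 = minute 149.
The centrifuge run feeds wash step (must start by minute 149); secondary incubation (must start by minute 190). Taking the minimum, the centrifuge run must finish by minute 149 and start by 149 − 45 = minute 104.
Since the centrifuge run (must start by minute 104, minus 20-minute gap → minute 84) depends on it, lysis must finish by minute 84. Backing off its 45-minute duration gives a latest start of minute 39.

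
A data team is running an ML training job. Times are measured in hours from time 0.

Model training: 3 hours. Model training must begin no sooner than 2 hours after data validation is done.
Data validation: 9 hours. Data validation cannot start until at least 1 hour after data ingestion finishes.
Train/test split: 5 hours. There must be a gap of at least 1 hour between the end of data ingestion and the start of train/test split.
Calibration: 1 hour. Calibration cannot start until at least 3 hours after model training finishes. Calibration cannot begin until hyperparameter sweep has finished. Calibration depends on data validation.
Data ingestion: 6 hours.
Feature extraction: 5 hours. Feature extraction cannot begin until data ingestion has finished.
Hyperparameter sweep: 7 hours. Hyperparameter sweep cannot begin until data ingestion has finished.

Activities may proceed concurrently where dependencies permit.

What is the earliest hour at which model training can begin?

Nothing blocks data ingestion, so it runs from hour 0 to hour 6.
After data ingestion (finishes hour 6, plus 1-hour gap → hour 7), data validation can start at hour 7 and finishes at hour 16.
Model training waits on data validation (finishes hour 16, plus 2-hour gap → hour 18), so the earliest it can start is hour 18.

18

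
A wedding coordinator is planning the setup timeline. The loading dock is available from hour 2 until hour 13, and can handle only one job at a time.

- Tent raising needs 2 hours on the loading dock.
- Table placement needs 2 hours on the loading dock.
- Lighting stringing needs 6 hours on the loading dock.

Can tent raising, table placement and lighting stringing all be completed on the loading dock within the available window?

Yes

The loading dock window is 13 − 2 = 11 hours.
Running back to back, the jobs need 2 + 2 + 6 = 10 hours on the loading dock.
Since 10 ≤ 11, they fit within the window.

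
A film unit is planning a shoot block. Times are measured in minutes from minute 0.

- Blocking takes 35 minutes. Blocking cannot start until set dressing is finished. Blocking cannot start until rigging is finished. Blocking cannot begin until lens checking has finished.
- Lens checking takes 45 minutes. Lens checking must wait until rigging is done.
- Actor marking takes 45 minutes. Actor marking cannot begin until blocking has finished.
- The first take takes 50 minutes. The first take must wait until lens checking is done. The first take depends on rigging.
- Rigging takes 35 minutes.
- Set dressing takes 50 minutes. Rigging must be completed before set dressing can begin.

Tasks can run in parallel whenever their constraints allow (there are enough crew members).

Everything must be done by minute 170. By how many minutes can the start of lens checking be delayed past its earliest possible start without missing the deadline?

Rigging has no prerequisites, so it starts at minute 0 and finishes at minute 35.
Lens checking cannot begin until rigging (finishes minute 35). It runs from minute 35 to 35 + 45 = minute 80.

Working backward from the deadline:
Actor marking has no dependents, so it just needs to finish by minute 170. Starting by 170 − 45 = minute 125 achieves that.
Since actor marking (must start by minute 125) depends on it, blocking must finish by minute 125. Backing off its 35-minute duration gives a latest start of minute 90.
The first take has no dependents, so it just needs to finish by minute 170. Starting by 170 − 50 = minute 120 achieves that.
Lens checking has several dependents: blocking (must start by minute 90); the first take (must start by minute 120). The earliest of those limits is minute 90, so lens checking must start by 90 − 45 = minute 45.
So lens checking can start as early as minute 35 and as late as minute 45, giving 45 − 35 = 10 minutes of slack.

10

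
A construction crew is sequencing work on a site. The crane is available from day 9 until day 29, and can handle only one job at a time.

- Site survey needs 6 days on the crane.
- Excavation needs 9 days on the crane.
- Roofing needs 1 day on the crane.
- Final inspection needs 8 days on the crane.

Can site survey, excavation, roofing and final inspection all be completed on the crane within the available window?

No

The crane window is 29 − 9 = 20 days.
Running back to back, the jobs need 6 + 9 + 1 + 8 = 24 days on the crane.
Since 24 > 20, they cannot all fit.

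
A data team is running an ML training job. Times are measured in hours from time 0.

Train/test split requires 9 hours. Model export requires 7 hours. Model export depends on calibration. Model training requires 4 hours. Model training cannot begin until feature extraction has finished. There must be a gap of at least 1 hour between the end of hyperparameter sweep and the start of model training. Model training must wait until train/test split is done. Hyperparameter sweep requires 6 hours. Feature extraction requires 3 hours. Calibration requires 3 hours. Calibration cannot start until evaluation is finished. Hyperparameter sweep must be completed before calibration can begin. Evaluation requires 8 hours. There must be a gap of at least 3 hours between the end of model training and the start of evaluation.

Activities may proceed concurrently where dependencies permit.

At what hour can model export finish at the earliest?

34

Hyperparameter sweep has no prerequisites, so it starts at hour 0 and finishes at hour 6.
Train/test split has no prerequisites, so it starts at hour 0 and finishes at hour 9.
Nothing blocks feature extraction, so it runs from hour 0 to hour 3.
Model training has to wait for feature extraction (finishes hour 3); hyperparameter sweep (finishes hour 6, plus 1-hour gap → hour 7); train/test split (finishes hour 9). The latest of these is hour 9, so model training runs hour 9 to 9 + 4 = hour 13.
Evaluation waits on model training (finishes hour 13, plus 3-hour gap → hour 16), so it starts at hour 16 and finishes at 16 + 8 = hour 24.
Calibration needs all of evaluation (finishes hour 24); hyperparameter sweep (finishes hour 6). That puts its earliest start at hour 24; it finishes at 24 + 3 = hour 27.
Model export cannot begin until calibration (finishes hour 27). It runs from hour 27 to 27 + 7 = hour 34.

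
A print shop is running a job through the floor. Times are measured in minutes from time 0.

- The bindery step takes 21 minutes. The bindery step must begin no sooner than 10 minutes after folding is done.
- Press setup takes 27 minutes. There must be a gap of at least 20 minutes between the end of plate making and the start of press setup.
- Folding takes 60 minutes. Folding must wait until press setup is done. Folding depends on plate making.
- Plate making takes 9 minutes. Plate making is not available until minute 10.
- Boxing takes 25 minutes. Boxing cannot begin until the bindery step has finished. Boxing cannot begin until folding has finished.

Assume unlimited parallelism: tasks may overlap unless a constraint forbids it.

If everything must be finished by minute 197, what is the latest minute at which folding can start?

81

Boxing has no dependents, so it just needs to finish by minute 197. Starting by 197 − 25 = minute 172 achieves that.
Since boxing (must start by minute 172) depends on it, the bindery step must finish by minute 172. Backing off its 21-minute duration gives a latest start of minute 151.
Folding feeds the bindery step (must start by minute 151, minus 10-minute gap → minute 141); boxing (must start by minute 172). Taking the minimum, folding must finish by minute 141 and start by 141 − 60 = minute 81.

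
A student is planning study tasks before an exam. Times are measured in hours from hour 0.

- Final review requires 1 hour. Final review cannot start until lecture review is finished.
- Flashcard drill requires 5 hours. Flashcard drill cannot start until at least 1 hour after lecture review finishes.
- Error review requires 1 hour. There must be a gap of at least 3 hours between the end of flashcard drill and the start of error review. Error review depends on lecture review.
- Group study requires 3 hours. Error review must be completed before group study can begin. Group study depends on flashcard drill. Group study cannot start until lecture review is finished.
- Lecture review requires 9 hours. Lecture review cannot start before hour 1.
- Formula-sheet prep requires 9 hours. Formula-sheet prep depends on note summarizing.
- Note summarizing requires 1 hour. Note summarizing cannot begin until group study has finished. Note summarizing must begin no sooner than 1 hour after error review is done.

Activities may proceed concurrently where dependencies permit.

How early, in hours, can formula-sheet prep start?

24

Lecture review cannot begin until its own release at hour 1. It runs from hour 1 to 1 + 9 = hour 10.
Flashcard drill cannot begin until lecture review (finishes hour 10, plus 1-hour gap → hour 11). It runs from hour 11 to 11 + 5 = hour 16.
Error review cannot start until flashcard drill (finishes hour 16, plus 3-hour gap → hour 19); lecture review (finishes hour 10). The controlling bound is hour 19, so error review finishes at 19 + 1 = hour 20.
Group study cannot start until error review (finishes hour 20); flashcard drill (finishes hour 16); lecture review (finishes hour 10). The controlling bound is hour 20, so group study finishes at 20 + 3 = hour 23.
Note summarizing has to wait for group study (finishes hour 23); error review (finishes hour 20, plus 1-hour gap → hour 21). The latest of these is hour 23, so note summarizing runs hour 23 to 23 + 1 = hour 24.
Formula-sheet prep waits on note summarizing (finishes hour 24), so the earliest it can start is hour 24.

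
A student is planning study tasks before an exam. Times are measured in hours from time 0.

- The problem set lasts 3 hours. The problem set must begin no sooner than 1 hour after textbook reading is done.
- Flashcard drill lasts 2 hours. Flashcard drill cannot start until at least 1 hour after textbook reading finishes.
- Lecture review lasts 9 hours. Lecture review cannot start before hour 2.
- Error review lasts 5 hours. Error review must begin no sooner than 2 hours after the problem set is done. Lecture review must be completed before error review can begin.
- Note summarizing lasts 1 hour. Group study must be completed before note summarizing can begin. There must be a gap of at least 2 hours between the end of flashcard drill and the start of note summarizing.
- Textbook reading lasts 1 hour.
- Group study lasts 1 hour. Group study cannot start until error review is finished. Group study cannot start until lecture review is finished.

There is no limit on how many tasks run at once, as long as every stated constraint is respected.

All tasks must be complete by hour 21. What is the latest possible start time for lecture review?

5

Note summarizing has no dependents, so it just needs to finish by hour 21. Starting by 21 − 1 = hour 20 achieves that.
Since note summarizing (must start by hour 20) depends on it, group study must finish by hour 20. Backing off its 1-hour duration gives a latest start of hour 19.
Error review has to be done before group study (must start by hour 19). That means finishing by hour 19, i.e. starting by 19 − 5 = hour 14.
Lecture review must finish in time for error review (must start by hour 14); group study (must start by hour 19). The tightest is hour 14, so lecture review must start by 14 − 9 = hour 5.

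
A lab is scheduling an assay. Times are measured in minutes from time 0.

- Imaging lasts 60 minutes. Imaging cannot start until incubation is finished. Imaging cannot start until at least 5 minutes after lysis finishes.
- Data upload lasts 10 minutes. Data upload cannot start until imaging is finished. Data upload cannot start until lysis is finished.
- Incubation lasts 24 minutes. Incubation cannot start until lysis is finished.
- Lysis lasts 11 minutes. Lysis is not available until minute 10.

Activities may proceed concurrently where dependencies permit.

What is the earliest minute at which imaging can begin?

45

Lysis cannot begin until its own release at minute 10. It runs from minute 10 to 10 + 11 = minute 21.
Incubation cannot begin until lysis (finishes minute 21). It runs from minute 21 to 21 + 24 = minute 45.
Imaging waits on incubation (finishes minute 45); lysis (finishes minute 21, plus 5-minute gap → minute 26). The latest of these is minute 45, which is the earliest imaging can start.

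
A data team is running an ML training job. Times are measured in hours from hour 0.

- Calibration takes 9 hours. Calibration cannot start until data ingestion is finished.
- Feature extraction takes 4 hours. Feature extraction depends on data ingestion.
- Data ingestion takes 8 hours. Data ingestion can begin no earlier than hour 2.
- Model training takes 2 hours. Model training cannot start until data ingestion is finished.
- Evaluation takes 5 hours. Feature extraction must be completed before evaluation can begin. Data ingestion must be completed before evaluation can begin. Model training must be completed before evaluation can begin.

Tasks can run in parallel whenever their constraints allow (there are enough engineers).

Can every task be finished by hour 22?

Yes

After its own release at hour 2, data ingestion can start at hour 2 and finishes at hour 10.
After data ingestion (finishes hour 10), calibration can start at hour 10 and finishes at hour 19.
Model training waits on data ingestion (finishes hour 10), so it starts at hour 10 and finishes at 10 + 2 = hour 12.
Feature extraction waits on data ingestion (finishes hour 10), so it starts at hour 10 and finishes at 10 + 4 = hour 14.
Evaluation has to wait for feature extraction (finishes hour 14); data ingestion (finishes hour 10); model training (finishes hour 12). The latest of these is hour 14, so evaluation runs hour 14 to 14 + 5 = hour 19.
Every task is finished by hour 19, which is no later than the deadline of 22, so the schedule is feasible.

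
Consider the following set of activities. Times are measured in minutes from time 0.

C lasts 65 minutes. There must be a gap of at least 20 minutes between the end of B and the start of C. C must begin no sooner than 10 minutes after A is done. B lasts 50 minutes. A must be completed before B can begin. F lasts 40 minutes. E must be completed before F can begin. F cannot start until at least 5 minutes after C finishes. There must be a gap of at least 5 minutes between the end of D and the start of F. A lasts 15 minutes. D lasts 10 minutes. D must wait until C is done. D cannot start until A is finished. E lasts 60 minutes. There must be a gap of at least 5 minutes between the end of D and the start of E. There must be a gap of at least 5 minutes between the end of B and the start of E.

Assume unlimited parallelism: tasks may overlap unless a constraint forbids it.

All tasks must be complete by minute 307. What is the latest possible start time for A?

F must finish by minute 307; it takes 40 minutes, so it must start by 307 − 40 = minute 267.
E must finish before F (must start by minute 267). With a 60-minute duration, E must start by 267 − 60 = minute 207.
D feeds E (must start by minute 207, minus 5-minute gap → minute 202); F (must start by minute 267, minus 5-minute gap → minute 262). Taking the minimum, D must finish by minute 202 and start by 202 − 10 = minute 192.
For C: D (must start by minute 192); F (must start by minute 267, minus 5-minute gap → minute 262). The most restrictive is minute 192; with a 65-minute duration, C must start by minute 127.
B must finish in time for C (must start by minute 127, minus 20-minute gap → minute 107); E (must start by minute 207, minus 5-minute gap → minute 202). The tightest is minute 107, so B must start by 107 − 50 = minute 57.
For A: B (must start by minute 57); C (must start by minute 127, minus 10-minute gap → minute 117); D (must start by minute 192). The most restrictive is minute 57; with a 15-minute duration, A must start by minute 42.

42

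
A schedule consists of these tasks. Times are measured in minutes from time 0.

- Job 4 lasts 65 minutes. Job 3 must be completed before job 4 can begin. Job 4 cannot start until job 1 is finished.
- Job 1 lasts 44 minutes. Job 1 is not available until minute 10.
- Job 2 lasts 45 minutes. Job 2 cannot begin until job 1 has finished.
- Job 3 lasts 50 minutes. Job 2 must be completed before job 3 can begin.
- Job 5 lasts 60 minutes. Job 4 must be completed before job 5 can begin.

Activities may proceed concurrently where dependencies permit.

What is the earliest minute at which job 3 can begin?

99

Job 1 cannot begin until its own release at minute 10. It runs from minute 10 to 10 + 44 = minute 54.
Job 2 cannot begin until job 1 (finishes minute 54). It runs from minute 54 to 54 + 45 = minute 99.
Job 3 waits on job 2 (finishes minute 99), so the earliest it can start is minute 99.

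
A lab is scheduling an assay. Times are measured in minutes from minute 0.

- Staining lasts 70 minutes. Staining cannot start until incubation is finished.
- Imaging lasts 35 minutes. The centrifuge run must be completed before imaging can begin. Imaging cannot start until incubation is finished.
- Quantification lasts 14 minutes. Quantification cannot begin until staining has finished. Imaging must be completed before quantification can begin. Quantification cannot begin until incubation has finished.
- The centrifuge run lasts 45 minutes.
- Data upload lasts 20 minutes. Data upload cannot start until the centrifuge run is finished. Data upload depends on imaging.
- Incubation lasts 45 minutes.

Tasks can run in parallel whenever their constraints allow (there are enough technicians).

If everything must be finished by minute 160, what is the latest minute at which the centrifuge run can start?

60

Quantification must finish by minute 160; it takes 14 minutes, so it must start by 160 − 14 = minute 146.
Data upload must finish by minute 160; it takes 20 minutes, so it must start by 160 − 20 = minute 140.
Imaging has several dependents: quantification (must start by minute 146); data upload (must start by minute 140). The earliest of those limits is minute 140, so imaging must start by 140 − 35 = minute 105.
The centrifuge run has several dependents: imaging (must start by minute 105); data upload (must start by minute 140). The earliest of those limits is minute 105, so the centrifuge run must start by 105 − 45 = minute 60.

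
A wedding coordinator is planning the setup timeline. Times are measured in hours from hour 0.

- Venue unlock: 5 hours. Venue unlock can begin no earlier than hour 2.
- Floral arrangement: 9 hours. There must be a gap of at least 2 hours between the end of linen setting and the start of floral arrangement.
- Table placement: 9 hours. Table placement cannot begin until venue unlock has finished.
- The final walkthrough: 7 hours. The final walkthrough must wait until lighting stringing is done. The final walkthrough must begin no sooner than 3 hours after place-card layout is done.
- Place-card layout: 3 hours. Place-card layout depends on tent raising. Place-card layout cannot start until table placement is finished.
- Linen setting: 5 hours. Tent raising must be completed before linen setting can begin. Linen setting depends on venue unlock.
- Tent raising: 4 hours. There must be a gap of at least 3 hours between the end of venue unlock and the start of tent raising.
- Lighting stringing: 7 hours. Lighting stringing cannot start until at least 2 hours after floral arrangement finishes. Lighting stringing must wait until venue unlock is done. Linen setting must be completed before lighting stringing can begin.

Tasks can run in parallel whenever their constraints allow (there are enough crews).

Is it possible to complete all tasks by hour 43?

After its own release at hour 2, venue unlock can start at hour 2 and finishes at hour 7.
Table placement waits on venue unlock (finishes hour 7), so it starts at hour 7 and finishes at 7 + 9 = hour 16.
After venue unlock (finishes hour 7, plus 3-hour gap → hour 10), tent raising can start at hour 10 and finishes at hour 14.
Place-card layout has to wait for tent raising (finishes hour 14); table placement (finishes hour 16). The latest of these is hour 16, so place-card layout runs hour 16 to 16 + 3 = hour 19.
For linen setting: tent raising (finishes hour 14); venue unlock (finishes hour 7). Taking the maximum gives a start of hour 14, and it finishes at 14 + 5 = hour 19.
Floral arrangement waits on linen setting (finishes hour 19, plus 2-hour gap → hour 21), so it starts at hour 21 and finishes at 21 + 9 = hour 30.
Lighting stringing cannot start until floral arrangement (finishes hour 30, plus 2-hour gap → hour 32); venue unlock (finishes hour 7); linen setting (finishes hour 19). The controlling bound is hour 32, so lighting stringing finishes at 32 + 7 = hour 39.
The final walkthrough needs all of lighting stringing (finishes hour 39); place-card layout (finishes hour 19, plus 3-hour gap → hour 22). That puts its earliest start at hour 39; it finishes at 39 + 7 = hour 46.
The earliest everything can be done is hour 46, which is after the deadline of 43, so it is not possible.

No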